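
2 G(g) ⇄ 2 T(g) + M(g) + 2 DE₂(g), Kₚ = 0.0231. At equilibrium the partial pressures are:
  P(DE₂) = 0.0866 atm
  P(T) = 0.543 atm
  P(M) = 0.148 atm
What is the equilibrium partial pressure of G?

At equilibrium, Kₚ = P(T)²·P(M)·P(DE₂)² / P(G)² = 0.0231.
(0.543)²·(0.148)·(0.0866)² / (P(G))² = 0.0231
P(G)² = 0.0142 ⇒ P(G) = 0.119 atm

P(G) = 0.119 atm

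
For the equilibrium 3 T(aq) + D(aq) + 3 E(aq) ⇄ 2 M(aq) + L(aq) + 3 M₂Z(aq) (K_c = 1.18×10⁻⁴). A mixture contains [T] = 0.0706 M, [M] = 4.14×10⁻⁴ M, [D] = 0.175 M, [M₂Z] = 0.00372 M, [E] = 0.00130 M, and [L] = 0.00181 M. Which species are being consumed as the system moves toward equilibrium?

Q_c = [M]²·[L]·[M₂Z]³ / ([T]³·[D]·[E]³) = (4.14×10⁻⁴)²·(0.00181)·(0.00372)³ / ((0.0706)³·(0.175)·(0.00130)³) = 1.18×10⁻⁴
Q_c = 1.18×10⁻⁴ = K_c; the system is at equilibrium.

none (at equilibrium)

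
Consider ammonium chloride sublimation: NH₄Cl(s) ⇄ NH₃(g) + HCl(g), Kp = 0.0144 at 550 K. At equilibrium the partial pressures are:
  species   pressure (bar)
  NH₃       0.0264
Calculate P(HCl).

P(HCl) = 0.545 bar

(NH₄Cl is a pure solid — omitted from Kp.)
At equilibrium, Kp = P(NH₃)·P(HCl) = 0.0144.
(0.0264)·(P(HCl)) = 0.0144
P(HCl) = 0.545 bar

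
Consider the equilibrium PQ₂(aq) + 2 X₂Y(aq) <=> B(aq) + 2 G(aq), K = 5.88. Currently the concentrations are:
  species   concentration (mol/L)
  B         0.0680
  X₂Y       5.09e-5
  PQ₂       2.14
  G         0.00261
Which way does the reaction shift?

toward reactants

Q = [B]·[G]² / ([PQ₂]·[X₂Y]²) = (0.0680)·(0.00261)² / ((2.14)·(5.09e-5)²) = 83.5
Q = 83.5 > K = 5.88, so the reverse reaction proceeds.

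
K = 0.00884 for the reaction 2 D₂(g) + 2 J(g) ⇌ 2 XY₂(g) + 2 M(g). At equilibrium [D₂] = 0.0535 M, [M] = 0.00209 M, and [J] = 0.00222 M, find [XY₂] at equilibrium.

[XY₂] = 0.00534 M

At equilibrium, K = [XY₂]²·[M]² / ([D₂]²·[J]²) = 0.00884.
([XY₂])²·(0.00209)² / ((0.0535)²·(0.00222)²) = 0.00884
[XY₂]² = 2.85×10⁻⁵ ⇒ [XY₂] = 0.00534 M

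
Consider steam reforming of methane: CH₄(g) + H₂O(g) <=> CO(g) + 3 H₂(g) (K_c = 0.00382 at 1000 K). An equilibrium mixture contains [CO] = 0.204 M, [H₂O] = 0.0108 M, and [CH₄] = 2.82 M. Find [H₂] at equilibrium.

At equilibrium, K_c = [CO]·[H₂]³ / ([CH₄]·[H₂O]) = 0.00382.
(0.204)·([H₂])³ / ((2.82)·(0.0108)) = 0.00382
[H₂]³ = 5.70×10⁻⁴ ⇒ [H₂] = 0.0829 M

[H₂] = 0.0829 M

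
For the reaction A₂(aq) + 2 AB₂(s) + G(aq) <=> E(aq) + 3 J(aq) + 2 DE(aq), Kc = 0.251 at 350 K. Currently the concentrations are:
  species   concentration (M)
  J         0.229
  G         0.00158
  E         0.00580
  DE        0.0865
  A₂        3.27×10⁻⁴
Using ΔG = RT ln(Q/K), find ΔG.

(AB₂ is a pure solid — omitted from Qc.)
Qc = [E]·[J]³·[DE]² / ([A₂]·[G]) = (0.00580)·(0.229)³·(0.0865)² / ((3.27×10⁻⁴)·(0.00158)) = 1.01
ΔG = RT ln(Qc/Kc) = (8.314 J mol⁻¹ K⁻¹)(350 K) × ln(1.01/0.251)
   = (2.910 kJ/mol)(1.392) = 4.05 kJ/mol
ΔG > 0, so the forward reaction is non-spontaneous (proceeds in reverse).

ΔG = 4.05 kJ/mol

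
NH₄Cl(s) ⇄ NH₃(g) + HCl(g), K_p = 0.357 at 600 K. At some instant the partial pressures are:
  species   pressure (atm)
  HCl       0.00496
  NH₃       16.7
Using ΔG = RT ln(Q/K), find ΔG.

ΔG = -7.29 kJ/mol

(NH₄Cl is a pure solid — omitted from Q_p.)
Q_p = P(NH₃)·P(HCl) = (16.7)·(0.00496) = 0.0828
ΔG = RT ln(Q_p/K_p) = (8.314 J mol⁻¹ K⁻¹)(600 K) × ln(0.0828/0.357)
   = (4.988 kJ/mol)(-1.461) = -7.29 kJ/mol
ΔG < 0, so the forward reaction is spontaneous (proceeds forward).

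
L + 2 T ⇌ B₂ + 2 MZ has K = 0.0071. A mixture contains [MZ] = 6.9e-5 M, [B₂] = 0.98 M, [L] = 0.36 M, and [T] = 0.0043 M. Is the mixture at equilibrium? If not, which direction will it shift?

no; Q < K, reaction proceeds forward

Q = [B₂]·[MZ]² / ([L]·[T]²) = (0.98)·(6.9e-5)² / ((0.36)·(0.0043)²) = 7.0e-4
Q = 7.0e-4 < K = 0.0071: net forward reaction.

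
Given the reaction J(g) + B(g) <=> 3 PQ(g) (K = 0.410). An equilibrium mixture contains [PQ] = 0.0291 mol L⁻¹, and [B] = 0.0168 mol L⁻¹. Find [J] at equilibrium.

[J] = 0.00358 mol L⁻¹

At equilibrium, K = [PQ]³ / ([J]·[B]) = 0.410.
(0.0291)³ / (([J])·(0.0168)) = 0.410
[J] = 0.00358 mol L⁻¹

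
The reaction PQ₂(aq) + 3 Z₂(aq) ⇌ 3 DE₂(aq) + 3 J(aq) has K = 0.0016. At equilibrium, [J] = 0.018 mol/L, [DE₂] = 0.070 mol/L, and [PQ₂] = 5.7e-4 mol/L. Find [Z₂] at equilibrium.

At equilibrium, K = [DE₂]³·[J]³ / ([PQ₂]·[Z₂]³) = 0.0016.
(0.070)³·(0.018)³ / ((5.7e-4)·([Z₂])³) = 0.0016
[Z₂]³ = 0.00219 ⇒ [Z₂] = 0.13 mol/L

[Z₂] = 0.13 mol/L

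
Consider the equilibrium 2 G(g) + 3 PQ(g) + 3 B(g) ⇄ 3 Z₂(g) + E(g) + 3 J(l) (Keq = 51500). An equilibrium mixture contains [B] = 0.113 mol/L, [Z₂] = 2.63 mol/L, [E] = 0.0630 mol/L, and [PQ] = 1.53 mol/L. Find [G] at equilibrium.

[G] = 0.0656 mol/L

(J is a pure liquid — omitted from Keq.)
At equilibrium, Keq = [Z₂]³·[E] / ([G]²·[PQ]³·[B]³) = 51500.
(2.63)³·(0.0630) / (([G])²·(1.53)³·(0.113)³) = 51500
[G]² = 0.00431 ⇒ [G] = 0.0656 mol/L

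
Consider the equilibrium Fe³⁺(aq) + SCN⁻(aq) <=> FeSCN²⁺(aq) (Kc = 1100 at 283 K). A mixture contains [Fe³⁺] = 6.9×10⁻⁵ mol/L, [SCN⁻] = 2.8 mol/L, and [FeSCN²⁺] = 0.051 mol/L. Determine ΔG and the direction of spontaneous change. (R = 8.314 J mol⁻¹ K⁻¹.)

Qc = [FeSCN²⁺] / ([Fe³⁺]·[SCN⁻]) = (0.051) / ((6.9×10⁻⁵)·(2.8)) = 264
ΔG = RT ln(Qc/Kc) = (8.314 J mol⁻¹ K⁻¹)(283 K) × ln(264/1100)
   = (2.353 kJ/mol)(-1.427) = -3.36 kJ/mol
ΔG < 0, so the forward reaction is spontaneous (proceeds forward).

ΔG = -3.36 kJ/mol; the forward reaction is spontaneous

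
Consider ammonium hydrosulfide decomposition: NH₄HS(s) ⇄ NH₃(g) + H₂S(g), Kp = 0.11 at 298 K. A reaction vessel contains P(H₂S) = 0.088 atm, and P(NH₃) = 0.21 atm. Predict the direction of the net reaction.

to the right

(NH₄HS is a pure solid — omitted from Qp.)
Qp = P(NH₃)·P(H₂S) = (0.21)·(0.088) = 0.018
Qp = 0.018 < Kp = 0.11, so the forward reaction proceeds.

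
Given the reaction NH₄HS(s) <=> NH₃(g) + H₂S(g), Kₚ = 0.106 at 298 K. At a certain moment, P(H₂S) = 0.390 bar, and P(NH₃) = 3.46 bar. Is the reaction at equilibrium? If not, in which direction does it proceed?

(NH₄HS is a pure solid — omitted from Qₚ.)
Qₚ = P(NH₃)·P(H₂S) = (3.46)·(0.390) = 1.35
Qₚ = 1.35 > Kₚ = 0.106, so the reverse reaction proceeds.

in the reverse direction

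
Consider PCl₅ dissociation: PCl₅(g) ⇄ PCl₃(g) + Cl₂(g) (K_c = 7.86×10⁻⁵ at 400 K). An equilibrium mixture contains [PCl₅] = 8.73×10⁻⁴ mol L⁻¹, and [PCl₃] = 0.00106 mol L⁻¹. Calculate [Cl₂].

At equilibrium, K_c = [PCl₃]·[Cl₂] / [PCl₅] = 7.86×10⁻⁵.
(0.00106)·([Cl₂]) / (8.73×10⁻⁴) = 7.86×10⁻⁵
[Cl₂] = 6.47×10⁻⁵ mol L⁻¹

[Cl₂] = 6.47×10⁻⁵ mol L⁻¹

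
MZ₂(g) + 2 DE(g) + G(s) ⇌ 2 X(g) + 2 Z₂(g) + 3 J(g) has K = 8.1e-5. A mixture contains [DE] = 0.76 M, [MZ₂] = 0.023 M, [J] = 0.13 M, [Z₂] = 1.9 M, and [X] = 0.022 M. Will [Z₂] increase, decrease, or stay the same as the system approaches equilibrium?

decrease

(G is a pure solid — omitted from Q.)
Q = [X]²·[Z₂]²·[J]³ / ([MZ₂]·[DE]²) = (0.022)²·(1.9)²·(0.13)³ / ((0.023)·(0.76)²) = 2.9e-4
Q = 2.9e-4 > K = 8.1e-5: net reverse reaction.
Z₂ is a product, so it decreases.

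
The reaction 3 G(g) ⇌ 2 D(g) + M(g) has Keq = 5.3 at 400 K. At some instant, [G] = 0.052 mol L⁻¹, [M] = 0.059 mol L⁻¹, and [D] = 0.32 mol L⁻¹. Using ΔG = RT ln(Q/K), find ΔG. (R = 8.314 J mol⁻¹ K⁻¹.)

Q = [D]²·[M] / [G]³ = (0.32)²·(0.059) / (0.052)³ = 43.0
ΔG = RT ln(Q/Keq) = (8.314 J mol⁻¹ K⁻¹)(400 K) × ln(43.0/5.3)
   = (3.326 kJ/mol)(2.093) = 6.96 kJ/mol
ΔG > 0, so the forward reaction is non-spontaneous (proceeds in reverse).

ΔG = 6.96 kJ/mol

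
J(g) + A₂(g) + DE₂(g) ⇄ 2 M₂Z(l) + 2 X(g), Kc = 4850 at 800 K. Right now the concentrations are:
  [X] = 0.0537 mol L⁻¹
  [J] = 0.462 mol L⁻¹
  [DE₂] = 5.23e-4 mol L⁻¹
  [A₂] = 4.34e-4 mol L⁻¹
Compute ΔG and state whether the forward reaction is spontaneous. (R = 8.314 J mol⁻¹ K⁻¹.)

ΔG = 11.5 kJ/mol; the forward reaction is non-spontaneous

(M₂Z is a pure liquid — omitted from Qc.)
Qc = [X]² / ([J]·[A₂]·[DE₂]) = (0.0537)² / ((0.462)·(4.34e-4)·(5.23e-4)) = 27500
ΔG = RT ln(Qc/Kc) = (8.314 J mol⁻¹ K⁻¹)(800 K) × ln(27500/4850)
   = (6.651 kJ/mol)(1.735) = 11.5 kJ/mol
ΔG > 0, so the forward reaction is non-spontaneous (proceeds in reverse).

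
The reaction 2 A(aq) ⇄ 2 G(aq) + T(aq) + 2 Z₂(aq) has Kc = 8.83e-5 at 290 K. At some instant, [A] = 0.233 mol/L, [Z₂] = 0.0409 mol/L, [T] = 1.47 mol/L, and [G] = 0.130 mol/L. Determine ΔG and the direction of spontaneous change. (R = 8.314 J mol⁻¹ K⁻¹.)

ΔG = 5.21 kJ/mol; the forward reaction is non-spontaneous

Qc = [G]²·[T]·[Z₂]² / [A]² = (0.130)²·(1.47)·(0.0409)² / (0.233)² = 7.65e-4
ΔG = RT ln(Qc/Kc) = (8.314 J mol⁻¹ K⁻¹)(290 K) × ln(7.65e-4/8.83e-5)
   = (2.411 kJ/mol)(2.159) = 5.21 kJ/mol
ΔG > 0, so the forward reaction is non-spontaneous (proceeds in reverse).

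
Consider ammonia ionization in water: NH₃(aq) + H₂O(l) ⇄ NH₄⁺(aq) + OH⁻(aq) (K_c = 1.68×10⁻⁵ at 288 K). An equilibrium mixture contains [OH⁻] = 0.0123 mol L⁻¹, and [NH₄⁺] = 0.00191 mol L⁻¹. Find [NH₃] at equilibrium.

(H₂O is a pure liquid — omitted from K_c.)
At equilibrium, K_c = [NH₄⁺]·[OH⁻] / [NH₃] = 1.68×10⁻⁵.
(0.00191)·(0.0123) / ([NH₃]) = 1.68×10⁻⁵
[NH₃] = 1.40 mol L⁻¹

[NH₃] = 1.40 mol L⁻¹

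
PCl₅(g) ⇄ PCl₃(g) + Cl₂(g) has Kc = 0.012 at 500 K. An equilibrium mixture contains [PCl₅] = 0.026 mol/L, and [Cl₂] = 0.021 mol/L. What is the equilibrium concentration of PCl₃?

At equilibrium, Kc = [PCl₃]·[Cl₂] / [PCl₅] = 0.012.
([PCl₃])·(0.021) / (0.026) = 0.012
[PCl₃] = 0.0149 = 0.015 mol/L

[PCl₃] = 0.015 mol/L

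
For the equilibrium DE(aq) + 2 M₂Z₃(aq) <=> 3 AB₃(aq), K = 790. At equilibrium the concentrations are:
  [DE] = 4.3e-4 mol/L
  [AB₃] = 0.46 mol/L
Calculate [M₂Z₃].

[M₂Z₃] = 0.54 mol/L

At equilibrium, K = [AB₃]³ / ([DE]·[M₂Z₃]²) = 790.
(0.46)³ / ((4.3e-4)·([M₂Z₃])²) = 790
[M₂Z₃]² = 0.287 ⇒ [M₂Z₃] = 0.54 mol/L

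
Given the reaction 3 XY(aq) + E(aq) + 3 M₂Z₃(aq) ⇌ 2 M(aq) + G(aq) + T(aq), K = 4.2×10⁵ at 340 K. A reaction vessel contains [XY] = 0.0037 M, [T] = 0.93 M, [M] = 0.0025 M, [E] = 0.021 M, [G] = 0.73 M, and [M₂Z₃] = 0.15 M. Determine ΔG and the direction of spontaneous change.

ΔG = 2.92 kJ/mol; the forward reaction is non-spontaneous

Q = [M]²·[G]·[T] / ([XY]³·[E]·[M₂Z₃]³) = (0.0025)²·(0.73)·(0.93) / ((0.0037)³·(0.021)·(0.15)³) = 1.18×10⁶
ΔG = RT ln(Q/K) = (8.314 J mol⁻¹ K⁻¹)(340 K) × ln(1.18×10⁶/4.2×10⁵)
   = (2.827 kJ/mol)(1.033) = 2.92 kJ/mol
ΔG > 0, so the forward reaction is non-spontaneous (proceeds in reverse).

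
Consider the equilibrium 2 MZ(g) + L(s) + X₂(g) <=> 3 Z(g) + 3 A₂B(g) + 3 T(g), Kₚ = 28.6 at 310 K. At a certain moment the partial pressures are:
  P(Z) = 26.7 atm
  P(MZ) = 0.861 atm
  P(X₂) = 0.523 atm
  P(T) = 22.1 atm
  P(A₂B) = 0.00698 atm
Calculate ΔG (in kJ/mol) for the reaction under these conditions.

ΔG = 4.74 kJ/mol

(L is a pure solid — omitted from Qₚ.)
Qₚ = P(Z)³·P(A₂B)³·P(T)³ / (P(MZ)²·P(X₂)) = (26.7)³·(0.00698)³·(22.1)³ / ((0.861)²·(0.523)) = 180
ΔG = RT ln(Qₚ/Kₚ) = (8.314 J mol⁻¹ K⁻¹)(310 K) × ln(180/28.6)
   = (2.577 kJ/mol)(1.840) = 4.74 kJ/mol
ΔG > 0, so the forward reaction is non-spontaneous (proceeds in reverse).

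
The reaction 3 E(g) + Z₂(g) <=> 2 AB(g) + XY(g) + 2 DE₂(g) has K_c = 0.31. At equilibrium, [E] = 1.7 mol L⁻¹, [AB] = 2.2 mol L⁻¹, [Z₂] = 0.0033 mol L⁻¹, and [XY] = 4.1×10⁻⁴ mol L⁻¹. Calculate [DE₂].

At equilibrium, K_c = [AB]²·[XY]·[DE₂]² / ([E]³·[Z₂]) = 0.31.
(2.2)²·(4.1×10⁻⁴)·([DE₂])² / ((1.7)³·(0.0033)) = 0.31
[DE₂]² = 2.53 ⇒ [DE₂] = 1.6 mol L⁻¹

[DE₂] = 1.6 mol L⁻¹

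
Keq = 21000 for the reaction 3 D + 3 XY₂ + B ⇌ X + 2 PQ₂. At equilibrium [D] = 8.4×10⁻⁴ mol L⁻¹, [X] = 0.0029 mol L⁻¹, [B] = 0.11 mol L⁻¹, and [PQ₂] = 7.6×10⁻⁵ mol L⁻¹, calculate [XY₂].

[XY₂] = 0.023 mol L⁻¹

At equilibrium, Keq = [X]·[PQ₂]² / ([D]³·[XY₂]³·[B]) = 21000.
(0.0029)·(7.6×10⁻⁵)² / ((8.4×10⁻⁴)³·([XY₂])³·(0.11)) = 21000
[XY₂]³ = 1.22×10⁻⁵ ⇒ [XY₂] = 0.023 mol L⁻¹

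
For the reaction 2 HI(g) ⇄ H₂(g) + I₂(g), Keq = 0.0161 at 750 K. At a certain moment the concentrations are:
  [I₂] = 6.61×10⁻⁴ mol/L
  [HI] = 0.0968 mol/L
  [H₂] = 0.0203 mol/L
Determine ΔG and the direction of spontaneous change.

Q = [H₂]·[I₂] / [HI]² = (0.0203)·(6.61×10⁻⁴) / (0.0968)² = 0.00143
ΔG = RT ln(Q/Keq) = (8.314 J mol⁻¹ K⁻¹)(750 K) × ln(0.00143/0.0161)
   = (6.236 kJ/mol)(-2.421) = -15.1 kJ/mol
ΔG < 0, so the forward reaction is spontaneous (proceeds forward).

ΔG = -15.1 kJ/mol; the forward reaction is spontaneous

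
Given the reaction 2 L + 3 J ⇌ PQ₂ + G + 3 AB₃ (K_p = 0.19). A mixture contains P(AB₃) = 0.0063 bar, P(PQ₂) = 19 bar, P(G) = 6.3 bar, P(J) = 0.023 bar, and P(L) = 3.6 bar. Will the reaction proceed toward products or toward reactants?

Q_p = P(PQ₂)·P(G)·P(AB₃)³ / (P(L)²·P(J)³) = (19)·(6.3)·(0.0063)³ / ((3.6)²·(0.023)³) = 0.19
Q_p = 0.19 = K_p, so the system is already at equilibrium.

neither direction; the system is at equilibrium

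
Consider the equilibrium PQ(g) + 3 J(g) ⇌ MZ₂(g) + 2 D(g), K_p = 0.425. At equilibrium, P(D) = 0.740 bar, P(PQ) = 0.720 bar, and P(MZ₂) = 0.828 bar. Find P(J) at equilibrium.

P(J) = 1.14 bar

At equilibrium, K_p = P(MZ₂)·P(D)² / (P(PQ)·P(J)³) = 0.425.
(0.828)·(0.740)² / ((0.720)·(P(J))³) = 0.425
P(J)³ = 1.48 ⇒ P(J) = 1.14 bar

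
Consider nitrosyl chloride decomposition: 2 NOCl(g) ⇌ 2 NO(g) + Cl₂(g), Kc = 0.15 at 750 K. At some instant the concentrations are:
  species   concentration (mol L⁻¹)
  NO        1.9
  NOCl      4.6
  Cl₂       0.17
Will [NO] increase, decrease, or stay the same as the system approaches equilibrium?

increase

Qc = [NO]²·[Cl₂] / [NOCl]² = (1.9)²·(0.17) / (4.6)² = 0.029
Qc = 0.029 < Kc = 0.15: net forward reaction.
NO is a product, so it increases.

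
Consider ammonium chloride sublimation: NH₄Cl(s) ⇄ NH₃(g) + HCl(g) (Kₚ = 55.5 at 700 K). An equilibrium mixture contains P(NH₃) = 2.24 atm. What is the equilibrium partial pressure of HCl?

P(HCl) = 24.8 atm

(NH₄Cl is a pure solid — omitted from Kₚ.)
At equilibrium, Kₚ = P(NH₃)·P(HCl) = 55.5.
(2.24)·(P(HCl)) = 55.5
P(HCl) = 24.8 atm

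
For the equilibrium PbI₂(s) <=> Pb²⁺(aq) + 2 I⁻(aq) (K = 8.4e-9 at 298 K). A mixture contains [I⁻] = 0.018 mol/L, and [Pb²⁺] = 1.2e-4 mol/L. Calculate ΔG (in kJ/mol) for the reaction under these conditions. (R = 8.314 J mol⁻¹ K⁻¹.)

ΔG = 3.80 kJ/mol

(PbI₂ is a pure solid — omitted from Q.)
Q = [Pb²⁺]·[I⁻]² = (1.2e-4)·(0.018)² = 3.89e-8
ΔG = RT ln(Q/K) = (8.314 J mol⁻¹ K⁻¹)(298 K) × ln(3.89e-8/8.4e-9)
   = (2.478 kJ/mol)(1.533) = 3.80 kJ/mol
ΔG > 0, so the forward reaction is non-spontaneous (proceeds in reverse).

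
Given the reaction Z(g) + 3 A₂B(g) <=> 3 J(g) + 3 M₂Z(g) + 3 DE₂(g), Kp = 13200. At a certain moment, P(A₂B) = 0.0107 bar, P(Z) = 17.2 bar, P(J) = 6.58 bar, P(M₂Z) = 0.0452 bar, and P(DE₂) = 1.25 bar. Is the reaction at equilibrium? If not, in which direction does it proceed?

forward (toward products)

Qp = P(J)³·P(M₂Z)³·P(DE₂)³ / (P(Z)·P(A₂B)³) = (6.58)³·(0.0452)³·(1.25)³ / ((17.2)·(0.0107)³) = 2440
Qp = 2440 < Kp = 13200, so the forward reaction proceeds.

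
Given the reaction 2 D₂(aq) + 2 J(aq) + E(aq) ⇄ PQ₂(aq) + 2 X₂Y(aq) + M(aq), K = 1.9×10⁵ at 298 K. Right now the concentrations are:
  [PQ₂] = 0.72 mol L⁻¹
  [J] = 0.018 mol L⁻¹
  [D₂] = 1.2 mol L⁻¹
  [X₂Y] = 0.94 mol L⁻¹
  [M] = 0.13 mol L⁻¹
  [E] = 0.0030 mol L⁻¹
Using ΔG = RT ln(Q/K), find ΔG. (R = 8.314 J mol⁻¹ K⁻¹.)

Q = [PQ₂]·[X₂Y]²·[M] / ([D₂]²·[J]²·[E]) = (0.72)·(0.94)²·(0.13) / ((1.2)²·(0.018)²·(0.0030)) = 59100
ΔG = RT ln(Q/K) = (8.314 J mol⁻¹ K⁻¹)(298 K) × ln(59100/1.9×10⁵)
   = (2.478 kJ/mol)(-1.168) = -2.89 kJ/mol
ΔG < 0, so the forward reaction is spontaneous (proceeds forward).

ΔG = -2.89 kJ/mol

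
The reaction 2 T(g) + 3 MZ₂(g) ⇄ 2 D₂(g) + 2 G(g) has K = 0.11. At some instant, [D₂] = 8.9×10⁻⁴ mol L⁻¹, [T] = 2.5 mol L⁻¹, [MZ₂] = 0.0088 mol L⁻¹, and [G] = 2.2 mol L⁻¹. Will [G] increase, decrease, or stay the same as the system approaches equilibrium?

decrease

Q = [D₂]²·[G]² / ([T]²·[MZ₂]³) = (8.9×10⁻⁴)²·(2.2)² / ((2.5)²·(0.0088)³) = 0.90
Q = 0.90 > K = 0.11: net reverse reaction.
G is a product, so it decreases.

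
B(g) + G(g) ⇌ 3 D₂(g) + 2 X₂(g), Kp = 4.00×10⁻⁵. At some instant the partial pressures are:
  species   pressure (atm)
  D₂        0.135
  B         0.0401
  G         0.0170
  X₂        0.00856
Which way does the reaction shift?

Qp = P(D₂)³·P(X₂)² / (P(B)·P(G)) = (0.135)³·(0.00856)² / ((0.0401)·(0.0170)) = 2.64×10⁻⁴
Qp = 2.64×10⁻⁴ > Kp = 4.00×10⁻⁵, so the reverse reaction proceeds.

toward reactants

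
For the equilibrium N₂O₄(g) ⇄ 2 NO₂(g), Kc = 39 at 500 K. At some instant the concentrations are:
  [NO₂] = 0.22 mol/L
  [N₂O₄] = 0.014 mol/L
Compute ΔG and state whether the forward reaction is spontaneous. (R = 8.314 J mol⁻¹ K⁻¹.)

Qc = [NO₂]² / [N₂O₄] = (0.22)² / (0.014) = 3.46
ΔG = RT ln(Qc/Kc) = (8.314 J mol⁻¹ K⁻¹)(500 K) × ln(3.46/39)
   = (4.157 kJ/mol)(-2.422) = -10.1 kJ/mol
ΔG < 0, so the forward reaction is spontaneous (proceeds forward).

ΔG = -10.1 kJ/mol; the forward reaction is spontaneous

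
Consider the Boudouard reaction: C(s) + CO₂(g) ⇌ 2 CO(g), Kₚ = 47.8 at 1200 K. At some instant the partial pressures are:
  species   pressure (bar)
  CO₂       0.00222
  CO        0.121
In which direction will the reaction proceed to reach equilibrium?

(C is a pure solid — omitted from Qₚ.)
Qₚ = P(CO)² / P(CO₂) = (0.121)² / (0.00222) = 6.60
Qₚ = 6.60 < Kₚ = 47.8, so the forward reaction proceeds.

to the right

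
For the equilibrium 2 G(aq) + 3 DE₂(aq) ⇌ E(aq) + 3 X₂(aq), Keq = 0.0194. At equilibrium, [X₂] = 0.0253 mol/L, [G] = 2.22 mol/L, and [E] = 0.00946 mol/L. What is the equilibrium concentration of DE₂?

At equilibrium, Keq = [E]·[X₂]³ / ([G]²·[DE₂]³) = 0.0194.
(0.00946)·(0.0253)³ / ((2.22)²·([DE₂])³) = 0.0194
[DE₂]³ = 1.60×10⁻⁶ ⇒ [DE₂] = 0.0117 mol/L

[DE₂] = 0.0117 mol/L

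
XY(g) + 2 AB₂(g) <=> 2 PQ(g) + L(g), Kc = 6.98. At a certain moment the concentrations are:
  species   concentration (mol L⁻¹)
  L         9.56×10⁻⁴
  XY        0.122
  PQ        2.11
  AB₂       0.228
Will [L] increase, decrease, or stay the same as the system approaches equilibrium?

increase

Qc = [PQ]²·[L] / ([XY]·[AB₂]²) = (2.11)²·(9.56×10⁻⁴) / ((0.122)·(0.228)²) = 0.671
Qc = 0.671 < Kc = 6.98: net forward reaction.
L is a product, so it increases.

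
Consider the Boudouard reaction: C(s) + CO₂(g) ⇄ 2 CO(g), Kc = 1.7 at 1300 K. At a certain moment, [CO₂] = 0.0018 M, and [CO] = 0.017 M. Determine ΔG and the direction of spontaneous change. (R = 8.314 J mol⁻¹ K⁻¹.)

ΔG = -25.5 kJ/mol; the forward reaction is spontaneous

(C is a pure solid — omitted from Qc.)
Qc = [CO]² / [CO₂] = (0.017)² / (0.0018) = 0.161
ΔG = RT ln(Qc/Kc) = (8.314 J mol⁻¹ K⁻¹)(1300 K) × ln(0.161/1.7)
   = (10.81 kJ/mol)(-2.357) = -25.5 kJ/mol
ΔG < 0, so the forward reaction is spontaneous (proceeds forward).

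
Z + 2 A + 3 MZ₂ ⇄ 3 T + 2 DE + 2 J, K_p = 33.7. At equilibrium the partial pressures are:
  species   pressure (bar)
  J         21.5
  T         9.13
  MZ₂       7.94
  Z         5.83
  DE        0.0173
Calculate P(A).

At equilibrium, K_p = P(T)³·P(DE)²·P(J)² / (P(Z)·P(A)²·P(MZ₂)³) = 33.7.
(9.13)³·(0.0173)²·(21.5)² / ((5.83)·(P(A))²·(7.94)³) = 33.7
P(A)² = 0.00107 ⇒ P(A) = 0.0327 bar

P(A) = 0.0327 bar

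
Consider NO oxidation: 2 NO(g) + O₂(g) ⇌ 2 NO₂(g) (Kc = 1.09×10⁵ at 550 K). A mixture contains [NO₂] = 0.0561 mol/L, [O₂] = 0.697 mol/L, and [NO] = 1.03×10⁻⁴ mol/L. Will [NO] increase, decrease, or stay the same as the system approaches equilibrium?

Qc = [NO₂]² / ([NO]²·[O₂]) = (0.0561)² / ((1.03×10⁻⁴)²·(0.697)) = 4.26×10⁵
Qc = 4.26×10⁵ > Kc = 1.09×10⁵: net reverse reaction.
NO is a reactant, so it increases.

increase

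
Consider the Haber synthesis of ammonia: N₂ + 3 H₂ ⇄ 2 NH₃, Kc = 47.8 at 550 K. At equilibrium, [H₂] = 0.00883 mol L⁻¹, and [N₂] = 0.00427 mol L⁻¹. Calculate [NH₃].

At equilibrium, Kc = [NH₃]² / ([N₂]·[H₂]³) = 47.8.
([NH₃])² / ((0.00427)·(0.00883)³) = 47.8
[NH₃]² = 1.41×10⁻⁷ ⇒ [NH₃] = 3.75×10⁻⁴ mol L⁻¹

[NH₃] = 3.75×10⁻⁴ mol L⁻¹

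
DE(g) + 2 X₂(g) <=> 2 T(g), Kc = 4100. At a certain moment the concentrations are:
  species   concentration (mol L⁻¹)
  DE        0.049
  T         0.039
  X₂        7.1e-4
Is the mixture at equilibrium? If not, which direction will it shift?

Qc = [T]² / ([DE]·[X₂]²) = (0.039)² / ((0.049)·(7.1e-4)²) = 62000
Qc = 62000 > Kc = 4100: net reverse reaction.

no; Q > K, reaction proceeds in reverse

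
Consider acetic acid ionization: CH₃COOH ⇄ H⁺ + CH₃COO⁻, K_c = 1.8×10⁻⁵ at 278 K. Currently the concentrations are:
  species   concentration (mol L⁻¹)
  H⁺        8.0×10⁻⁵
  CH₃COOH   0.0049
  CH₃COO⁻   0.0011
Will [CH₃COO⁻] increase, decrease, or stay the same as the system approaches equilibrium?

stay the same

Q_c = [H⁺]·[CH₃COO⁻] / [CH₃COOH] = (8.0×10⁻⁵)·(0.0011) / (0.0049) = 1.8×10⁻⁵
Q_c = 1.8×10⁻⁵ = K_c; the system is at equilibrium.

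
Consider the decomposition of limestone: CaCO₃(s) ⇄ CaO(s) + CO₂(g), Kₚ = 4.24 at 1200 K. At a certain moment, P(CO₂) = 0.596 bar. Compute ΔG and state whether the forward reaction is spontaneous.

(CaCO₃, CaO are pure solids — omitted from Qₚ.)
Qₚ = P(CO₂) = 0.596
ΔG = RT ln(Qₚ/Kₚ) = (8.314 J mol⁻¹ K⁻¹)(1200 K) × ln(0.596/4.24)
   = (9.977 kJ/mol)(-1.962) = -19.6 kJ/mol
ΔG < 0, so the forward reaction is spontaneous (proceeds forward).

ΔG = -19.6 kJ/mol; the forward reaction is spontaneous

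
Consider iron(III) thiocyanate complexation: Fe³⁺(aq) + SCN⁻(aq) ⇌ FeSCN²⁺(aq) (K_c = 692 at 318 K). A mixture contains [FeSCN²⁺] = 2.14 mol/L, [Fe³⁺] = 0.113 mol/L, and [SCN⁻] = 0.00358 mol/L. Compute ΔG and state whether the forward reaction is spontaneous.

ΔG = 5.38 kJ/mol; the forward reaction is non-spontaneous

Q_c = [FeSCN²⁺] / ([Fe³⁺]·[SCN⁻]) = (2.14) / ((0.113)·(0.00358)) = 5290
ΔG = RT ln(Q_c/K_c) = (8.314 J mol⁻¹ K⁻¹)(318 K) × ln(5290/692)
   = (2.644 kJ/mol)(2.034) = 5.38 kJ/mol
ΔG > 0, so the forward reaction is non-spontaneous (proceeds in reverse).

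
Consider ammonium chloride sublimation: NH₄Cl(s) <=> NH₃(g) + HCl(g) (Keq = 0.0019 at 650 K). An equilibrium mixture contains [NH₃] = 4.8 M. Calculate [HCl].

(NH₄Cl is a pure solid — omitted from Keq.)
At equilibrium, Keq = [NH₃]·[HCl] = 0.0019.
(4.8)·([HCl]) = 0.0019
[HCl] = 3.96e-4 = 4.0e-4 M

[HCl] = 4.0e-4 M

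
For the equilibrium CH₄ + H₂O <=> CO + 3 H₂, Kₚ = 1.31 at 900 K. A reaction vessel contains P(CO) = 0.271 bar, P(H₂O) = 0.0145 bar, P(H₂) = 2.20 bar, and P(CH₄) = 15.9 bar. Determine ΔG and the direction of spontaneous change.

ΔG = 16.9 kJ/mol; the forward reaction is non-spontaneous

Qₚ = P(CO)·P(H₂)³ / (P(CH₄)·P(H₂O)) = (0.271)·(2.20)³ / ((15.9)·(0.0145)) = 12.5
ΔG = RT ln(Qₚ/Kₚ) = (8.314 J mol⁻¹ K⁻¹)(900 K) × ln(12.5/1.31)
   = (7.483 kJ/mol)(2.256) = 16.9 kJ/mol
ΔG > 0, so the forward reaction is non-spontaneous (proceeds in reverse).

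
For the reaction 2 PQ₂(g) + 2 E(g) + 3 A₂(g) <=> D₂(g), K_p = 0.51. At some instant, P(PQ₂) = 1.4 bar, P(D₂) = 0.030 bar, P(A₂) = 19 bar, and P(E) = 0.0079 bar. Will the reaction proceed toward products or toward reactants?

to the right

Q_p = P(D₂) / (P(PQ₂)²·P(E)²·P(A₂)³) = (0.030) / ((1.4)²·(0.0079)²·(19)³) = 0.036
Q_p = 0.036 < K_p = 0.51, so the forward reaction proceeds.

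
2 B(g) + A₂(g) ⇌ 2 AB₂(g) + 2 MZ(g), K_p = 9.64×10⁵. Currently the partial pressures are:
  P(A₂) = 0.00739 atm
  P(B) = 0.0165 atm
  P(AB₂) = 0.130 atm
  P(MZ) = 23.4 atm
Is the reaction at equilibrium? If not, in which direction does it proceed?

Q_p = P(AB₂)²·P(MZ)² / (P(B)²·P(A₂)) = (0.130)²·(23.4)² / ((0.0165)²·(0.00739)) = 4.60×10⁶
Q_p = 4.60×10⁶ > K_p = 9.64×10⁵, so the reverse reaction proceeds.

toward reactants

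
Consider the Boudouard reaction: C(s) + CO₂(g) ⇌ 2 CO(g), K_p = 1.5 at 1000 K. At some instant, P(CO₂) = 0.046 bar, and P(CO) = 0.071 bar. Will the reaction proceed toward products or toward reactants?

to the right

(C is a pure solid — omitted from Q_p.)
Q_p = P(CO)² / P(CO₂) = (0.071)² / (0.046) = 0.11
Q_p = 0.11 < K_p = 1.5, so the forward reaction proceeds.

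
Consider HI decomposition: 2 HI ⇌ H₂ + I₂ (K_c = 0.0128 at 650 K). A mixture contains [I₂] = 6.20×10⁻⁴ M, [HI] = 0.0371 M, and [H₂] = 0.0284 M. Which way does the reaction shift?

no net change (already at equilibrium)

Q_c = [H₂]·[I₂] / [HI]² = (0.0284)·(6.20×10⁻⁴) / (0.0371)² = 0.0128
Q_c = 0.0128 = K_c, so the system is already at equilibrium.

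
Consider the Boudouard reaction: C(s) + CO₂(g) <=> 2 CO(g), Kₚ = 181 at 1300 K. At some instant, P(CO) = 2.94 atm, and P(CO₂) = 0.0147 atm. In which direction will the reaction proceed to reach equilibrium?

(C is a pure solid — omitted from Qₚ.)
Qₚ = P(CO)² / P(CO₂) = (2.94)² / (0.0147) = 588
Qₚ = 588 > Kₚ = 181, so the reverse reaction proceeds.

to the left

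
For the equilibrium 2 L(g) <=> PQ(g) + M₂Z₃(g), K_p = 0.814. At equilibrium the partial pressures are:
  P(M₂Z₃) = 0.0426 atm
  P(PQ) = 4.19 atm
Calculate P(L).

P(L) = 0.468 atm

At equilibrium, K_p = P(PQ)·P(M₂Z₃) / P(L)² = 0.814.
(4.19)·(0.0426) / (P(L))² = 0.814
P(L)² = 0.219 ⇒ P(L) = 0.468 atm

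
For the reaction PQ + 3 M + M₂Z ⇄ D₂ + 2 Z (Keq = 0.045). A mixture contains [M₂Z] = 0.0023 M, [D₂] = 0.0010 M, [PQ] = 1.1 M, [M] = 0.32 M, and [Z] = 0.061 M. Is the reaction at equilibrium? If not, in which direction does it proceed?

Q = [D₂]·[Z]² / ([PQ]·[M]³·[M₂Z]) = (0.0010)·(0.061)² / ((1.1)·(0.32)³·(0.0023)) = 0.045
Q = 0.045 = Keq, so the system is already at equilibrium.

at equilibrium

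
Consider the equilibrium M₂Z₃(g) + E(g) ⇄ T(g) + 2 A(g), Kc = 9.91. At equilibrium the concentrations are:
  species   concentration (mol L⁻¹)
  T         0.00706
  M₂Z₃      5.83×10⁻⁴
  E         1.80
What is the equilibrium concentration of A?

[A] = 1.21 mol L⁻¹

At equilibrium, Kc = [T]·[A]² / ([M₂Z₃]·[E]) = 9.91.
(0.00706)·([A])² / ((5.83×10⁻⁴)·(1.80)) = 9.91
[A]² = 1.47 ⇒ [A] = 1.21 mol L⁻¹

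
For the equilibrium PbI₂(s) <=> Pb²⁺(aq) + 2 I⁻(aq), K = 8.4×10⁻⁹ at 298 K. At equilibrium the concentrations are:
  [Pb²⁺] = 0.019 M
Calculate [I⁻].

[I⁻] = 6.6×10⁻⁴ M

(PbI₂ is a pure solid — omitted from K.)
At equilibrium, K = [Pb²⁺]·[I⁻]² = 8.4×10⁻⁹.
(0.019)·([I⁻])² = 8.4×10⁻⁹
[I⁻]² = 4.42×10⁻⁷ ⇒ [I⁻] = 6.6×10⁻⁴ M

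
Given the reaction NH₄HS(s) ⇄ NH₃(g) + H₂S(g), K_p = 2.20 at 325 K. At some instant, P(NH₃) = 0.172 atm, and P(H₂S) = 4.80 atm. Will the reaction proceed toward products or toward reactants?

in the forward direction

(NH₄HS is a pure solid — omitted from Q_p.)
Q_p = P(NH₃)·P(H₂S) = (0.172)·(4.80) = 0.826
Q_p = 0.826 < K_p = 2.20, so the forward reaction proceeds.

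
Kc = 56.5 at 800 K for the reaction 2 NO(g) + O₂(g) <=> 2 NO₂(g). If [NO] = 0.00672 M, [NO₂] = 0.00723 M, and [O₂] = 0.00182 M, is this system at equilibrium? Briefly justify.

Qc = [NO₂]² / ([NO]²·[O₂]) = (0.00723)² / ((0.00672)²·(0.00182)) = 636
Qc = 636 > Kc = 56.5: net reverse reaction.

no; Q > K, reaction proceeds in reverse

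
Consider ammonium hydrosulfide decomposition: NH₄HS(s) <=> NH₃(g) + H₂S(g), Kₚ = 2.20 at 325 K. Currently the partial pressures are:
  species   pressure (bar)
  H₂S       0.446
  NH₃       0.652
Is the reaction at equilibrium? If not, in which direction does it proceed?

(NH₄HS is a pure solid — omitted from Qₚ.)
Qₚ = P(NH₃)·P(H₂S) = (0.652)·(0.446) = 0.291
Qₚ = 0.291 < Kₚ = 2.20, so the forward reaction proceeds.

forward (toward products)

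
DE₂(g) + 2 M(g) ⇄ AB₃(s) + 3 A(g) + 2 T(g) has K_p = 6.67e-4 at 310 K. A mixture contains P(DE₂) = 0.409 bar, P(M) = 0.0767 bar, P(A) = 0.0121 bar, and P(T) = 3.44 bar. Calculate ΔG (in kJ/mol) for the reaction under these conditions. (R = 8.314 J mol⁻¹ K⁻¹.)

(AB₃ is a pure solid — omitted from Q_p.)
Q_p = P(A)³·P(T)² / (P(DE₂)·P(M)²) = (0.0121)³·(3.44)² / ((0.409)·(0.0767)²) = 0.00871
ΔG = RT ln(Q_p/K_p) = (8.314 J mol⁻¹ K⁻¹)(310 K) × ln(0.00871/6.67e-4)
   = (2.577 kJ/mol)(2.569) = 6.62 kJ/mol
ΔG > 0, so the forward reaction is non-spontaneous (proceeds in reverse).

ΔG = 6.62 kJ/mol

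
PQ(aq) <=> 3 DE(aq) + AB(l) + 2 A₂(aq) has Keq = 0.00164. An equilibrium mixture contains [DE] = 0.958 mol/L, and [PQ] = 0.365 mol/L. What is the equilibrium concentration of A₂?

(AB is a pure liquid — omitted from Keq.)
At equilibrium, Keq = [DE]³·[A₂]² / [PQ] = 0.00164.
(0.958)³·([A₂])² / (0.365) = 0.00164
[A₂]² = 6.81×10⁻⁴ ⇒ [A₂] = 0.0261 mol/L

[A₂] = 0.0261 mol/L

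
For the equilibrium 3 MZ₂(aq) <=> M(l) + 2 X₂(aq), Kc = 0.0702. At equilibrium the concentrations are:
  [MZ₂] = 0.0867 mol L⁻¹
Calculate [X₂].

[X₂] = 0.00676 mol L⁻¹

(M is a pure liquid — omitted from Kc.)
At equilibrium, Kc = [X₂]² / [MZ₂]³ = 0.0702.
([X₂])² / (0.0867)³ = 0.0702
[X₂]² = 4.58×10⁻⁵ ⇒ [X₂] = 0.00676 mol L⁻¹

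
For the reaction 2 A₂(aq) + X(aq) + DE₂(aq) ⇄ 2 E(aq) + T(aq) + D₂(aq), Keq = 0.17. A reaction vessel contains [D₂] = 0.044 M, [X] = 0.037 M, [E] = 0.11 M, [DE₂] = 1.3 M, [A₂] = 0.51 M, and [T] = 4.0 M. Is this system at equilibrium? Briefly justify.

Q = [E]²·[T]·[D₂] / ([A₂]²·[X]·[DE₂]) = (0.11)²·(4.0)·(0.044) / ((0.51)²·(0.037)·(1.3)) = 0.17
Q = 0.17 = Keq; the system is at equilibrium.

yes, at equilibrium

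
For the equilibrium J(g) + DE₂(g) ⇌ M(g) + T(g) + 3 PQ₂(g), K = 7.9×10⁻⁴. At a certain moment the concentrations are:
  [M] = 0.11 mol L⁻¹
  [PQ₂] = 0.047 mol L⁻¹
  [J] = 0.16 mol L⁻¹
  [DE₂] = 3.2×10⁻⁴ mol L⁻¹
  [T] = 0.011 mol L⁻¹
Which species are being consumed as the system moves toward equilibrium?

Q = [M]·[T]·[PQ₂]³ / ([J]·[DE₂]) = (0.11)·(0.011)·(0.047)³ / ((0.16)·(3.2×10⁻⁴)) = 0.0025
Q = 0.0025 > K = 7.9×10⁻⁴: net reverse reaction.

M, T, PQ₂ (products)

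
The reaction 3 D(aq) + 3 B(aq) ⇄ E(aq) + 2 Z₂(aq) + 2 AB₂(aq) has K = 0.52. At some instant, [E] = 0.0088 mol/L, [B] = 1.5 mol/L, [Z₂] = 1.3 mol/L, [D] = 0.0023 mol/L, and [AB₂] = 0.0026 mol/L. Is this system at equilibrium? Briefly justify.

no; Q > K, reaction proceeds in reverse

Q = [E]·[Z₂]²·[AB₂]² / ([D]³·[B]³) = (0.0088)·(1.3)²·(0.0026)² / ((0.0023)³·(1.5)³) = 2.4
Q = 2.4 > K = 0.52: net reverse reaction.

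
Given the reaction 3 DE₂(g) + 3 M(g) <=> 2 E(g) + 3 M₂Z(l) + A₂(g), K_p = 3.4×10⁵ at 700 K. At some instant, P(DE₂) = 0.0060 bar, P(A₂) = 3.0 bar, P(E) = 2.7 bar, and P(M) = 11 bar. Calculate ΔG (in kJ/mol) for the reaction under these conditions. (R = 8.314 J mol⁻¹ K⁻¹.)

(M₂Z is a pure liquid — omitted from Q_p.)
Q_p = P(E)²·P(A₂) / (P(DE₂)³·P(M)³) = (2.7)²·(3.0) / ((0.0060)³·(11)³) = 76100
ΔG = RT ln(Q_p/K_p) = (8.314 J mol⁻¹ K⁻¹)(700 K) × ln(76100/3.4×10⁵)
   = (5.820 kJ/mol)(-1.497) = -8.71 kJ/mol
ΔG < 0, so the forward reaction is spontaneous (proceeds forward).

ΔG = -8.71 kJ/mol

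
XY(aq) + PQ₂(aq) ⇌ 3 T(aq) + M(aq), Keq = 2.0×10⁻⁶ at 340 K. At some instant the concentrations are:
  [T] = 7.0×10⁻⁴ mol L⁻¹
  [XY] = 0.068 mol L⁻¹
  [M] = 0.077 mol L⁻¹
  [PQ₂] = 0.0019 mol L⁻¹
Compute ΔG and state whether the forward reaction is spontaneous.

Q = [T]³·[M] / ([XY]·[PQ₂]) = (7.0×10⁻⁴)³·(0.077) / ((0.068)·(0.0019)) = 2.04×10⁻⁷
ΔG = RT ln(Q/Keq) = (8.314 J mol⁻¹ K⁻¹)(340 K) × ln(2.04×10⁻⁷/2.0×10⁻⁶)
   = (2.827 kJ/mol)(-2.283) = -6.45 kJ/mol
ΔG < 0, so the forward reaction is spontaneous (proceeds forward).

ΔG = -6.45 kJ/mol; the forward reaction is spontaneous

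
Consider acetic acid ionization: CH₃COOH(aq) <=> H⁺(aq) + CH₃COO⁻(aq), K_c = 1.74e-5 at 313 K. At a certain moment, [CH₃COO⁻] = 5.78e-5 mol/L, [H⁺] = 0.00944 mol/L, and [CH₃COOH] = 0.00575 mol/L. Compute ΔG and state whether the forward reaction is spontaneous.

Q_c = [H⁺]·[CH₃COO⁻] / [CH₃COOH] = (0.00944)·(5.78e-5) / (0.00575) = 9.49e-5
ΔG = RT ln(Q_c/K_c) = (8.314 J mol⁻¹ K⁻¹)(313 K) × ln(9.49e-5/1.74e-5)
   = (2.602 kJ/mol)(1.696) = 4.41 kJ/mol
ΔG > 0, so the forward reaction is non-spontaneous (proceeds in reverse).

ΔG = 4.41 kJ/mol; the forward reaction is non-spontaneous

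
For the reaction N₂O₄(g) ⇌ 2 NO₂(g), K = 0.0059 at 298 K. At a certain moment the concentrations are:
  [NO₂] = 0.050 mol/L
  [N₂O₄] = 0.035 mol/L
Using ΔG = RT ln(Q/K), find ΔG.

Q = [NO₂]² / [N₂O₄] = (0.050)² / (0.035) = 0.0714
ΔG = RT ln(Q/K) = (8.314 J mol⁻¹ K⁻¹)(298 K) × ln(0.0714/0.0059)
   = (2.478 kJ/mol)(2.493) = 6.18 kJ/mol
ΔG > 0, so the forward reaction is non-spontaneous (proceeds in reverse).

ΔG = 6.18 kJ/mol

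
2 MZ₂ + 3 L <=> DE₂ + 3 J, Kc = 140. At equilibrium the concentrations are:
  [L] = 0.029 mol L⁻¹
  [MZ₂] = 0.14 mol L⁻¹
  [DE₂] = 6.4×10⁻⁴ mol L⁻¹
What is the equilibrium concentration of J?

At equilibrium, Kc = [DE₂]·[J]³ / ([MZ₂]²·[L]³) = 140.
(6.4×10⁻⁴)·([J])³ / ((0.14)²·(0.029)³) = 140
[J]³ = 0.105 ⇒ [J] = 0.47 mol L⁻¹

[J] = 0.47 mol L⁻¹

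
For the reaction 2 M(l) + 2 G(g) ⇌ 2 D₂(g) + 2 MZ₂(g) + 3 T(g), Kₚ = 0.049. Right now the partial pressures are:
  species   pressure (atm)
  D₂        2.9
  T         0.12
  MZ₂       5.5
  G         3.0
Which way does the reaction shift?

at equilibrium

(M is a pure liquid — omitted from Qₚ.)
Qₚ = P(D₂)²·P(MZ₂)²·P(T)³ / P(G)² = (2.9)²·(5.5)²·(0.12)³ / (3.0)² = 0.049
Qₚ = 0.049 = Kₚ, so the system is already at equilibrium.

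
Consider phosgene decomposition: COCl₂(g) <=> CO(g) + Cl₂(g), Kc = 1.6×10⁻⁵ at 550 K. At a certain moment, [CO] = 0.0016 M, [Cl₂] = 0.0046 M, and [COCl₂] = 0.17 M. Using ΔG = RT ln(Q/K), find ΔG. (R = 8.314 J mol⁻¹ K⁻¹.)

Qc = [CO]·[Cl₂] / [COCl₂] = (0.0016)·(0.0046) / (0.17) = 4.33×10⁻⁵
ΔG = RT ln(Qc/Kc) = (8.314 J mol⁻¹ K⁻¹)(550 K) × ln(4.33×10⁻⁵/1.6×10⁻⁵)
   = (4.573 kJ/mol)(0.9956) = 4.55 kJ/mol
ΔG > 0, so the forward reaction is non-spontaneous (proceeds in reverse).

ΔG = 4.55 kJ/mol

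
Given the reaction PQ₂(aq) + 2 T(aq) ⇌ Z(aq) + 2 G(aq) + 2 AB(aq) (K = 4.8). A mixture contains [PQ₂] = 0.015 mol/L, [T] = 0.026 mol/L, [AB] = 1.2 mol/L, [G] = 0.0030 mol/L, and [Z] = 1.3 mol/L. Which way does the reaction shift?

Q = [Z]·[G]²·[AB]² / ([PQ₂]·[T]²) = (1.3)·(0.0030)²·(1.2)² / ((0.015)·(0.026)²) = 1.7
Q = 1.7 < K = 4.8, so the forward reaction proceeds.

to the right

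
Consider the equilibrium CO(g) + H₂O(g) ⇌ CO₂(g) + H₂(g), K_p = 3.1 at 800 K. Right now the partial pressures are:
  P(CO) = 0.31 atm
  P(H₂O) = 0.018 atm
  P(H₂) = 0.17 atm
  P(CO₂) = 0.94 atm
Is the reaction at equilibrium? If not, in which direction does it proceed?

reverse (toward reactants)

Q_p = P(CO₂)·P(H₂) / (P(CO)·P(H₂O)) = (0.94)·(0.17) / ((0.31)·(0.018)) = 29
Q_p = 29 > K_p = 3.1, so the reverse reaction proceeds.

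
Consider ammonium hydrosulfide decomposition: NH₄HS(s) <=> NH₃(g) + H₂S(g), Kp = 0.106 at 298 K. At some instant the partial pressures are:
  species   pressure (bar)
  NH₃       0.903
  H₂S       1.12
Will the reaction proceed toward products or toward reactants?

(NH₄HS is a pure solid — omitted from Qp.)
Qp = P(NH₃)·P(H₂S) = (0.903)·(1.12) = 1.01
Qp = 1.01 > Kp = 0.106, so the reverse reaction proceeds.

toward reactants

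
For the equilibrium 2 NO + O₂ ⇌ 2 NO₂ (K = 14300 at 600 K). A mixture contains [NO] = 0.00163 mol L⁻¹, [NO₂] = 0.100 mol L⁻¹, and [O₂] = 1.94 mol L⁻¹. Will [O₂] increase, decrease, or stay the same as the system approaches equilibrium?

Q = [NO₂]² / ([NO]²·[O₂]) = (0.100)² / ((0.00163)²·(1.94)) = 1940
Q = 1940 < K = 14300: net forward reaction.
O₂ is a reactant, so it decreases.

decrease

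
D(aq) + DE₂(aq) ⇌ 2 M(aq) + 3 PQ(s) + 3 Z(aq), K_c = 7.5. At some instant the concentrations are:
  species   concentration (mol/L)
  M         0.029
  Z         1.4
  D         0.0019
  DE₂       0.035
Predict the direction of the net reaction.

(PQ is a pure solid — omitted from Q_c.)
Q_c = [M]²·[Z]³ / ([D]·[DE₂]) = (0.029)²·(1.4)³ / ((0.0019)·(0.035)) = 35
Q_c = 35 > K_c = 7.5, so the reverse reaction proceeds.

in the reverse direction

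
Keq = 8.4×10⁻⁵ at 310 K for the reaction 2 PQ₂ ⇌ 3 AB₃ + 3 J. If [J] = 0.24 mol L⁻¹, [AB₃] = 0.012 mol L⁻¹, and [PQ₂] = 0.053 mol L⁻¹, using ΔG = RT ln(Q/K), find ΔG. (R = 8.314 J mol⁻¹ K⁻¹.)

Q = [AB₃]³·[J]³ / [PQ₂]² = (0.012)³·(0.24)³ / (0.053)² = 8.50×10⁻⁶
ΔG = RT ln(Q/Keq) = (8.314 J mol⁻¹ K⁻¹)(310 K) × ln(8.50×10⁻⁶/8.4×10⁻⁵)
   = (2.577 kJ/mol)(-2.291) = -5.90 kJ/mol
ΔG < 0, so the forward reaction is spontaneous (proceeds forward).

ΔG = -5.90 kJ/mol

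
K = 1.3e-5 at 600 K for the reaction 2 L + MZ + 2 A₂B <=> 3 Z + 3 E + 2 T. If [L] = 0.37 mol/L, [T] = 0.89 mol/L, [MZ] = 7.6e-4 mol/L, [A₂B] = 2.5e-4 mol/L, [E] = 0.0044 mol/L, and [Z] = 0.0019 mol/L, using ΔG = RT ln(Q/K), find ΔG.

Q = [Z]³·[E]³·[T]² / ([L]²·[MZ]·[A₂B]²) = (0.0019)³·(0.0044)³·(0.89)² / ((0.37)²·(7.6e-4)·(2.5e-4)²) = 7.12e-5
ΔG = RT ln(Q/K) = (8.314 J mol⁻¹ K⁻¹)(600 K) × ln(7.12e-5/1.3e-5)
   = (4.988 kJ/mol)(1.701) = 8.48 kJ/mol
ΔG > 0, so the forward reaction is non-spontaneous (proceeds in reverse).

ΔG = 8.48 kJ/mol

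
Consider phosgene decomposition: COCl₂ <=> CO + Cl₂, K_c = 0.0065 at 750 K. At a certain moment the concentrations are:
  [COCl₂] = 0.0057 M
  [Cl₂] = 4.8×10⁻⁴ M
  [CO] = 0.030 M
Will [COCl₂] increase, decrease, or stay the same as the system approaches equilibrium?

Q_c = [CO]·[Cl₂] / [COCl₂] = (0.030)·(4.8×10⁻⁴) / (0.0057) = 0.0025
Q_c = 0.0025 < K_c = 0.0065: net forward reaction.
COCl₂ is a reactant, so it decreases.

decrease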